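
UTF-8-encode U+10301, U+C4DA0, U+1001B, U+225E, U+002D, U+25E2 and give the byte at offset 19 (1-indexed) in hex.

1-indexed offset 19 is 0-indexed offset 18.
U+10301 → 4-byte form F0 90 8C 81 at offsets 0–3.
U+C4DA0 → 4-byte form F3 84 B6 A0 at offsets 4–7.
U+1001B → 4-byte form F0 90 80 9B at offsets 8–11.
U+225E → 3-byte form E2 89 9E at offsets 12–14.
U+002D → 1-byte form 2D at offsets 15–15.
U+25E2 → 3-byte form E2 97 A2 at offsets 16–18.
Offset 18 falls in char 6's range; it's byte 3 of E2 97 A2 = 0xA2.

0xA2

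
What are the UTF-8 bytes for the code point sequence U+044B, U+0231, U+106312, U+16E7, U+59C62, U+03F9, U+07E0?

D1 8B C8 B1 F4 86 8C 92 E1 9B A7 F1 99 B1 A2 CF B9 DF A0

U+044B: 2-byte form → D1 8B.
U+0231: 2-byte form → C8 B1.
U+106312: 4-byte form → F4 86 8C 92.
U+16E7: 3-byte form → E1 9B A7.
U+59C62: 4-byte form → F1 99 B1 A2.
U+03F9: 2-byte form → CF B9.
U+07E0: 2-byte form → DF A0.
Concatenated (19 bytes): D1 8B C8 B1 F4 86 8C 92 E1 9B A7 F1 99 B1 A2 CF B9 DF A0.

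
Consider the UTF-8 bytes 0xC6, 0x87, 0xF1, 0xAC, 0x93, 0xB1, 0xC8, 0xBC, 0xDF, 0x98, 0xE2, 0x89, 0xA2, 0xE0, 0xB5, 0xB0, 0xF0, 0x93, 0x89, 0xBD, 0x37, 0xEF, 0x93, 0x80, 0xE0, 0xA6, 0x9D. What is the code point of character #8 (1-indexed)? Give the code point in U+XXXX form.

Offset 0: leading byte 0xC6 = 11000110 → 2-byte char #1 = C6 87.
Offset 2: leading byte 0xF1 = 11110001 → 4-byte char #2 = F1 AC 93 B1.
Offset 6: leading byte 0xC8 = 11001000 → 2-byte char #3 = C8 BC.
Offset 8: leading byte 0xDF = 11011111 → 2-byte char #4 = DF 98.
Offset 10: leading byte 0xE2 = 11100010 → 3-byte char #5 = E2 89 A2.
Offset 13: leading byte 0xE0 = 11100000 → 3-byte char #6 = E0 B5 B0.
Offset 16: leading byte 0xF0 = 11110000 → 4-byte char #7 = F0 93 89 BD.
Offset 20: leading byte 0x37 = 00110111 → 1-byte char #8 = 37.
Leading byte 0x37 = 00110111 matches 0xxxxxxx → 1-byte sequence.
Byte 1: 0x37 = 00110111, payload 0110111 (7 bits).
Concatenate: 0110111 = 0x37 (7 bits → U+0037).

U+0037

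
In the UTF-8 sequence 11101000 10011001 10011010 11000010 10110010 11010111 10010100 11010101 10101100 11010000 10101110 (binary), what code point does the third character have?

Offset 0: leading byte 0xE8 = 11101000 → 3-byte char #1 = E8 99 9A.
Offset 3: leading byte 0xC2 = 11000010 → 2-byte char #2 = C2 B2.
Offset 5: leading byte 0xD7 = 11010111 → 2-byte char #3 = D7 94.
Leading byte 0xD7 = 11010111 matches 110xxxxx → 2-byte sequence.
Byte 1: 0xD7 = 11010111, payload 10111 (5 bits).
Byte 2: 0x94 = 10010100 (10xxxxxx ✓), payload 010100.
Concatenate: 10111010100 = 0x5D4 (11 bits → U+05D4).

U+05D4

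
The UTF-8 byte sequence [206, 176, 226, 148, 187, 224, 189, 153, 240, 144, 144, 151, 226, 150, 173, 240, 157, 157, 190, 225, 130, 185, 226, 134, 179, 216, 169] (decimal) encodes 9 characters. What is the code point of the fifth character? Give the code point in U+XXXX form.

U+25AD

Offset 0: leading byte 0xCE = 11001110 → 2-byte char #1 = CE B0.
Offset 2: leading byte 0xE2 = 11100010 → 3-byte char #2 = E2 94 BB.
Offset 5: leading byte 0xE0 = 11100000 → 3-byte char #3 = E0 BD 99.
Offset 8: leading byte 0xF0 = 11110000 → 4-byte char #4 = F0 90 90 97.
Offset 12: leading byte 0xE2 = 11100010 → 3-byte char #5 = E2 96 AD.
Leading byte 0xE2 = 11100010 matches 1110xxxx → 3-byte sequence.
Byte 1: 0xE2 = 11100010, payload 0010 (4 bits).
Byte 2: 0x96 = 10010110 (10xxxxxx ✓), payload 010110.
Byte 3: 0xAD = 10101101 (10xxxxxx ✓), payload 101101.
Concatenate: 0010010110101101 = 0x25AD (16 bits → U+25AD).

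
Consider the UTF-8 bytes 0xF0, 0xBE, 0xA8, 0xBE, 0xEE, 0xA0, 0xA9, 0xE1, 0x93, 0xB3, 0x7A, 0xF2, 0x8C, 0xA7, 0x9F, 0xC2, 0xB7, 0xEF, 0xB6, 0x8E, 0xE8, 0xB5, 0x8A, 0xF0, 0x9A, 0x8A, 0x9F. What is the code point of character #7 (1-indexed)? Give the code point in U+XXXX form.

U+FD8E

Offset 0: leading byte 0xF0 = 11110000 → 4-byte char #1 = F0 BE A8 BE.
Offset 4: leading byte 0xEE = 11101110 → 3-byte char #2 = EE A0 A9.
Offset 7: leading byte 0xE1 = 11100001 → 3-byte char #3 = E1 93 B3.
Offset 10: leading byte 0x7A = 01111010 → 1-byte char #4 = 7A.
Offset 11: leading byte 0xF2 = 11110010 → 4-byte char #5 = F2 8C A7 9F.
Offset 15: leading byte 0xC2 = 11000010 → 2-byte char #6 = C2 B7.
Offset 17: leading byte 0xEF = 11101111 → 3-byte char #7 = EF B6 8E.
Leading byte 0xEF = 11101111 matches 1110xxxx → 3-byte sequence.
Byte 1: 0xEF = 11101111, payload 1111 (4 bits).
Byte 2: 0xB6 = 10110110 (10xxxxxx ✓), payload 110110.
Byte 3: 0x8E = 10001110 (10xxxxxx ✓), payload 001110.
Concatenate: 1111110110001110 = 0xFD8E (16 bits → U+FD8E).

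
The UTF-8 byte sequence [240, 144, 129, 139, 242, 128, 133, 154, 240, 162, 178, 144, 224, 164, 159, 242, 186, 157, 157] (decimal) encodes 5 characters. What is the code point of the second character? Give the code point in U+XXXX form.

Offset 0: leading byte 0xF0 = 11110000 → 4-byte char #1 = F0 90 81 8B.
Offset 4: leading byte 0xF2 = 11110010 → 4-byte char #2 = F2 80 85 9A.
Leading byte 0xF2 = 11110010 matches 11110xxx → 4-byte sequence.
Byte 1: 0xF2 = 11110010, payload 010 (3 bits).
Byte 2: 0x80 = 10000000 (10xxxxxx ✓), payload 000000.
Byte 3: 0x85 = 10000101 (10xxxxxx ✓), payload 000101.
Byte 4: 0x9A = 10011010 (10xxxxxx ✓), payload 011010.
Concatenate: 010000000000101011010 = 0x8015A (21 bits → U+8015A).

U+8015A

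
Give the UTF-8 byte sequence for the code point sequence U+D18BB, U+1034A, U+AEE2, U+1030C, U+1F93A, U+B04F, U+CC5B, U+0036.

U+D18BB: 4-byte form → F3 91 A2 BB.
U+1034A: 4-byte form → F0 90 8D 8A.
U+AEE2: 3-byte form → EA BB A2.
U+1030C: 4-byte form → F0 90 8C 8C.
U+1F93A: 4-byte form → F0 9F A4 BA.
U+B04F: 3-byte form → EB 81 8F.
U+CC5B: 3-byte form → EC B1 9B.
U+0036: 1-byte form → 36.
Concatenated (26 bytes): F3 91 A2 BB F0 90 8D 8A EA BB A2 F0 90 8C 8C F0 9F A4 BA EB 81 8F EC B1 9B 36.

F3 91 A2 BB F0 90 8D 8A EA BB A2 F0 90 8C 8C F0 9F A4 BA EB 81 8F EC B1 9B 36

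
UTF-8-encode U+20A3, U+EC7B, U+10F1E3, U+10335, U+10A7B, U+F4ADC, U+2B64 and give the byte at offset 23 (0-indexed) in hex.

U+20A3 → 3-byte form E2 82 A3 at offsets 0–2.
U+EC7B → 3-byte form EE B1 BB at offsets 3–5.
U+10F1E3 → 4-byte form F4 8F 87 A3 at offsets 6–9.
U+10335 → 4-byte form F0 90 8C B5 at offsets 10–13.
U+10A7B → 4-byte form F0 90 A9 BB at offsets 14–17.
U+F4ADC → 4-byte form F3 B4 AB 9C at offsets 18–21.
U+2B64 → 3-byte form E2 AD A4 at offsets 22–24.
Offset 23 falls in char 7's range; it's byte 2 of E2 AD A4 = 0xAD.

0xAD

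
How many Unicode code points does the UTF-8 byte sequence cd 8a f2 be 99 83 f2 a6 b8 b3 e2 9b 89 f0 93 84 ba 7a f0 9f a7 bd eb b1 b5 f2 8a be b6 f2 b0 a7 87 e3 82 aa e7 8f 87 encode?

12

Byte at offset 0: 0xCD = 11001101 → 2-byte char (#1). Advance 2.
Byte at offset 2: 0xF2 = 11110010 → 4-byte char (#2). Advance 4.
Byte at offset 6: 0xF2 = 11110010 → 4-byte char (#3). Advance 4.
Byte at offset 10: 0xE2 = 11100010 → 3-byte char (#4). Advance 3.
Byte at offset 13: 0xF0 = 11110000 → 4-byte char (#5). Advance 4.
Byte at offset 17: 0x7A = 01111010 → 1-byte char (#6). Advance 1.
Byte at offset 18: 0xF0 = 11110000 → 4-byte char (#7). Advance 4.
Byte at offset 22: 0xEB = 11101011 → 3-byte char (#8). Advance 3.
Byte at offset 25: 0xF2 = 11110010 → 4-byte char (#9). Advance 4.
Byte at offset 29: 0xF2 = 11110010 → 4-byte char (#10). Advance 4.
Byte at offset 33: 0xE3 = 11100011 → 3-byte char (#11). Advance 3.
Byte at offset 36: 0xE7 = 11100111 → 3-byte char (#12). Advance 3.
Reached end at offset 39 after 12 code points.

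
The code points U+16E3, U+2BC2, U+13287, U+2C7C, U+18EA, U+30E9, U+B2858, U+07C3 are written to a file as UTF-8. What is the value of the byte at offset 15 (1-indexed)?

1-indexed offset 15 is 0-indexed offset 14.
U+16E3 → 3-byte form E1 9B A3 at offsets 0–2.
U+2BC2 → 3-byte form E2 AF 82 at offsets 3–5.
U+13287 → 4-byte form F0 93 8A 87 at offsets 6–9.
U+2C7C → 3-byte form E2 B1 BC at offsets 10–12.
U+18EA → 3-byte form E1 A3 AA at offsets 13–15.
Offset 14 falls in char 5's range; it's byte 2 of E1 A3 AA = 0xA3.

0xA3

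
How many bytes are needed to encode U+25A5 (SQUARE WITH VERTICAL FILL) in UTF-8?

U+25A5 = 0x25A5. UTF-8 uses 1 byte below 0x80, 2 below 0x800, 3 below 0x10000, 4 up to 0x10FFFF. 0x25A5 is in U+0800–U+FFFF → 3 bytes.

3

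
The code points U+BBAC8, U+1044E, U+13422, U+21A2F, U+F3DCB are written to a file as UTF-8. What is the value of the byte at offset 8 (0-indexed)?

0xF0

U+BBAC8 → 4-byte form F2 BB AB 88 at offsets 0–3.
U+1044E → 4-byte form F0 90 91 8E at offsets 4–7.
U+13422 → 4-byte form F0 93 90 A2 at offsets 8–11.
Offset 8 falls in char 3's range; it's byte 1 of F0 93 90 A2 = 0xF0.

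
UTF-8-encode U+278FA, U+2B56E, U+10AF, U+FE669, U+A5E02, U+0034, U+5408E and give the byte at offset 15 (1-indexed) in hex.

0xA9

1-indexed offset 15 is 0-indexed offset 14.
U+278FA → 4-byte form F0 A7 A3 BA at offsets 0–3.
U+2B56E → 4-byte form F0 AB 95 AE at offsets 4–7.
U+10AF → 3-byte form E1 82 AF at offsets 8–10.
U+FE669 → 4-byte form F3 BE 99 A9 at offsets 11–14.
Offset 14 falls in char 4's range; it's byte 4 of F3 BE 99 A9 = 0xA9.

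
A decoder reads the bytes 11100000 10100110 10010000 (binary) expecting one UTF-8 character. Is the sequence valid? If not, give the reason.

Leading byte 0xE0 = 11100000 → 3-byte form.
Continuation bytes 0xA6=10100110, 0x90=10010000 all match 10xxxxxx.
Decoded value 0x990 is ≥ 0x800 (shortest form) and not a surrogate.

valid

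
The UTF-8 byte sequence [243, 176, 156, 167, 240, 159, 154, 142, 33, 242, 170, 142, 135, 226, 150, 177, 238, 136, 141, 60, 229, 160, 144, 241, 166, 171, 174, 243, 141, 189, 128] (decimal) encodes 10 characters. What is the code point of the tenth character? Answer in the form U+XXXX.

U+CDF40

Offset 0: leading byte 0xF3 = 11110011 → 4-byte char #1 = F3 B0 9C A7.
Offset 4: leading byte 0xF0 = 11110000 → 4-byte char #2 = F0 9F 9A 8E.
Offset 8: leading byte 0x21 = 00100001 → 1-byte char #3 = 21.
Offset 9: leading byte 0xF2 = 11110010 → 4-byte char #4 = F2 AA 8E 87.
Offset 13: leading byte 0xE2 = 11100010 → 3-byte char #5 = E2 96 B1.
Offset 16: leading byte 0xEE = 11101110 → 3-byte char #6 = EE 88 8D.
Offset 19: leading byte 0x3C = 00111100 → 1-byte char #7 = 3C.
Offset 20: leading byte 0xE5 = 11100101 → 3-byte char #8 = E5 A0 90.
Offset 23: leading byte 0xF1 = 11110001 → 4-byte char #9 = F1 A6 AB AE.
Offset 27: leading byte 0xF3 = 11110011 → 4-byte char #10 = F3 8D BD 80.
Leading byte 0xF3 = 11110011 matches 11110xxx → 4-byte sequence.
Byte 1: 0xF3 = 11110011, payload 011 (3 bits).
Byte 2: 0x8D = 10001101 (10xxxxxx ✓), payload 001101.
Byte 3: 0xBD = 10111101 (10xxxxxx ✓), payload 111101.
Byte 4: 0x80 = 10000000 (10xxxxxx ✓), payload 000000.
Concatenate: 011001101111101000000 = 0xCDF40 (21 bits → U+CDF40).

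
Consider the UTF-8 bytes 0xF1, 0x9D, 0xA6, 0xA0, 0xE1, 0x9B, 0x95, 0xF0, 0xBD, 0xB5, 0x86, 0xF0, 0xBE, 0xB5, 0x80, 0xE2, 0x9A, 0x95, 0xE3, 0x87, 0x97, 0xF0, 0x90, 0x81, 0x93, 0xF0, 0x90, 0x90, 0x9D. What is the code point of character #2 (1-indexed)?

Offset 0: leading byte 0xF1 = 11110001 → 4-byte char #1 = F1 9D A6 A0.
Offset 4: leading byte 0xE1 = 11100001 → 3-byte char #2 = E1 9B 95.
Leading byte 0xE1 = 11100001 matches 1110xxxx → 3-byte sequence.
Byte 1: 0xE1 = 11100001, payload 0001 (4 bits).
Byte 2: 0x9B = 10011011 (10xxxxxx ✓), payload 011011.
Byte 3: 0x95 = 10010101 (10xxxxxx ✓), payload 010101.
Concatenate: 0001011011010101 = 0x16D5 (16 bits → U+16D5).

U+16D5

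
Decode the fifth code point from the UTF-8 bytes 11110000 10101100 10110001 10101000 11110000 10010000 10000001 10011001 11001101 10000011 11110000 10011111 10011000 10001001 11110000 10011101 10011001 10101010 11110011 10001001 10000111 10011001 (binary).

Offset 0: leading byte 0xF0 = 11110000 → 4-byte char #1 = F0 AC B1 A8.
Offset 4: leading byte 0xF0 = 11110000 → 4-byte char #2 = F0 90 81 99.
Offset 8: leading byte 0xCD = 11001101 → 2-byte char #3 = CD 83.
Offset 10: leading byte 0xF0 = 11110000 → 4-byte char #4 = F0 9F 98 89.
Offset 14: leading byte 0xF0 = 11110000 → 4-byte char #5 = F0 9D 99 AA.
Leading byte 0xF0 = 11110000 matches 11110xxx → 4-byte sequence.
Byte 1: 0xF0 = 11110000, payload 000 (3 bits).
Byte 2: 0x9D = 10011101 (10xxxxxx ✓), payload 011101.
Byte 3: 0x99 = 10011001 (10xxxxxx ✓), payload 011001.
Byte 4: 0xAA = 10101010 (10xxxxxx ✓), payload 101010.
Concatenate: 000011101011001101010 = 0x1D66A (21 bits → U+1D66A).

U+1D66A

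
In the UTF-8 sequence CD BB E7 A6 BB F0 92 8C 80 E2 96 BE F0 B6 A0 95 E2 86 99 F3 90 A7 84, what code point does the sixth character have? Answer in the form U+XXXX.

U+2199

Offset 0: leading byte 0xCD = 11001101 → 2-byte char #1 = CD BB.
Offset 2: leading byte 0xE7 = 11100111 → 3-byte char #2 = E7 A6 BB.
Offset 5: leading byte 0xF0 = 11110000 → 4-byte char #3 = F0 92 8C 80.
Offset 9: leading byte 0xE2 = 11100010 → 3-byte char #4 = E2 96 BE.
Offset 12: leading byte 0xF0 = 11110000 → 4-byte char #5 = F0 B6 A0 95.
Offset 16: leading byte 0xE2 = 11100010 → 3-byte char #6 = E2 86 99.
Leading byte 0xE2 = 11100010 matches 1110xxxx → 3-byte sequence.
Byte 1: 0xE2 = 11100010, payload 0010 (4 bits).
Byte 2: 0x86 = 10000110 (10xxxxxx ✓), payload 000110.
Byte 3: 0x99 = 10011001 (10xxxxxx ✓), payload 011001.
Concatenate: 0010000110011001 = 0x2199 (16 bits → U+2199).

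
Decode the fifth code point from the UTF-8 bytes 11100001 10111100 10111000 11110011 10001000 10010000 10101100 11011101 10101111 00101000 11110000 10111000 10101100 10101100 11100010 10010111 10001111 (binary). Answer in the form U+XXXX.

Offset 0: leading byte 0xE1 = 11100001 → 3-byte char #1 = E1 BC B8.
Offset 3: leading byte 0xF3 = 11110011 → 4-byte char #2 = F3 88 90 AC.
Offset 7: leading byte 0xDD = 11011101 → 2-byte char #3 = DD AF.
Offset 9: leading byte 0x28 = 00101000 → 1-byte char #4 = 28.
Offset 10: leading byte 0xF0 = 11110000 → 4-byte char #5 = F0 B8 AC AC.
Leading byte 0xF0 = 11110000 matches 11110xxx → 4-byte sequence.
Byte 1: 0xF0 = 11110000, payload 000 (3 bits).
Byte 2: 0xB8 = 10111000 (10xxxxxx ✓), payload 111000.
Byte 3: 0xAC = 10101100 (10xxxxxx ✓), payload 101100.
Byte 4: 0xAC = 10101100 (10xxxxxx ✓), payload 101100.
Concatenate: 000111000101100101100 = 0x38B2C (21 bits → U+38B2C).

U+38B2C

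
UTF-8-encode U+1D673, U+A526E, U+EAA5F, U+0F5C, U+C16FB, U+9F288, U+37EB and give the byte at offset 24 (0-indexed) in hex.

0x9F

U+1D673 → 4-byte form F0 9D 99 B3 at offsets 0–3.
U+A526E → 4-byte form F2 A5 89 AE at offsets 4–7.
U+EAA5F → 4-byte form F3 AA A9 9F at offsets 8–11.
U+0F5C → 3-byte form E0 BD 9C at offsets 12–14.
U+C16FB → 4-byte form F3 81 9B BB at offsets 15–18.
U+9F288 → 4-byte form F2 9F 8A 88 at offsets 19–22.
U+37EB → 3-byte form E3 9F AB at offsets 23–25.
Offset 24 falls in char 7's range; it's byte 2 of E3 9F AB = 0x9F.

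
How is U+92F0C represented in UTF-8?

F2 92 BC 8C

U+92F0C = 0x92F0C = 601868 decimal. In range U+10000–U+10FFFF → 4-byte form: 11110xxx 10xxxxxx 10xxxxxx 10xxxxxx.
Binary (21 bits): 010010010111100001100.
Split 3+6+6+6: 010 | 010010 | 111100 | 001100.
Byte 1: 11110010 = 0xF2.
Byte 2: 10010010 = 0x92.
Byte 3: 10111100 = 0xBC.
Byte 4: 10001100 = 0x8C.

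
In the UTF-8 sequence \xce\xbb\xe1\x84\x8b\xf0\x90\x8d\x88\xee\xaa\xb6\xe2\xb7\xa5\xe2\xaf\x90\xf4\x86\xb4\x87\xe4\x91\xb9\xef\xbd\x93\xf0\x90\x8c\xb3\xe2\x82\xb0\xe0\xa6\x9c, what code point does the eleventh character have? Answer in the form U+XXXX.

U+20B0

Offset 0: leading byte 0xCE = 11001110 → 2-byte char #1 = CE BB.
Offset 2: leading byte 0xE1 = 11100001 → 3-byte char #2 = E1 84 8B.
Offset 5: leading byte 0xF0 = 11110000 → 4-byte char #3 = F0 90 8D 88.
Offset 9: leading byte 0xEE = 11101110 → 3-byte char #4 = EE AA B6.
Offset 12: leading byte 0xE2 = 11100010 → 3-byte char #5 = E2 B7 A5.
Offset 15: leading byte 0xE2 = 11100010 → 3-byte char #6 = E2 AF 90.
Offset 18: leading byte 0xF4 = 11110100 → 4-byte char #7 = F4 86 B4 87.
Offset 22: leading byte 0xE4 = 11100100 → 3-byte char #8 = E4 91 B9.
Offset 25: leading byte 0xEF = 11101111 → 3-byte char #9 = EF BD 93.
Offset 28: leading byte 0xF0 = 11110000 → 4-byte char #10 = F0 90 8C B3.
Offset 32: leading byte 0xE2 = 11100010 → 3-byte char #11 = E2 82 B0.
Leading byte 0xE2 = 11100010 matches 1110xxxx → 3-byte sequence.
Byte 1: 0xE2 = 11100010, payload 0010 (4 bits).
Byte 2: 0x82 = 10000010 (10xxxxxx ✓), payload 000010.
Byte 3: 0xB0 = 10110000 (10xxxxxx ✓), payload 110000.
Concatenate: 0010000010110000 = 0x20B0 (16 bits → U+20B0).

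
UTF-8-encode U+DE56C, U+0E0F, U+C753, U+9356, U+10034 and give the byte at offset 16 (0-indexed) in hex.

U+DE56C → 4-byte form F3 9E 95 AC at offsets 0–3.
U+0E0F → 3-byte form E0 B8 8F at offsets 4–6.
U+C753 → 3-byte form EC 9D 93 at offsets 7–9.
U+9356 → 3-byte form E9 8D 96 at offsets 10–12.
U+10034 → 4-byte form F0 90 80 B4 at offsets 13–16.
Offset 16 falls in char 5's range; it's byte 4 of F0 90 80 B4 = 0xB4.

0xB4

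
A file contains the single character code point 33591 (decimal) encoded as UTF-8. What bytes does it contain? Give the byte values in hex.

U+8337 = 0x8337 = 33591 decimal. In range U+0800–U+FFFF → 3-byte form: 1110xxxx 10xxxxxx 10xxxxxx.
Binary (16 bits): 1000001100110111.
Split 4+6+6: 1000 | 001100 | 110111.
Byte 1: 11101000 = 0xE8.
Byte 2: 10001100 = 0x8C.
Byte 3: 10110111 = 0xB7.

E8 8C B7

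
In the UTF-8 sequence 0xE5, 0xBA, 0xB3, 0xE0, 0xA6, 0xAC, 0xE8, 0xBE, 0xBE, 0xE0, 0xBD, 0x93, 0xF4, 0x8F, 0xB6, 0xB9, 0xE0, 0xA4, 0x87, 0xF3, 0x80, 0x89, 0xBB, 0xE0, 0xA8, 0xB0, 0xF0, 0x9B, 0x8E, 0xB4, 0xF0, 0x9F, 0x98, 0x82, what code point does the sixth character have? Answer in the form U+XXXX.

Offset 0: leading byte 0xE5 = 11100101 → 3-byte char #1 = E5 BA B3.
Offset 3: leading byte 0xE0 = 11100000 → 3-byte char #2 = E0 A6 AC.
Offset 6: leading byte 0xE8 = 11101000 → 3-byte char #3 = E8 BE BE.
Offset 9: leading byte 0xE0 = 11100000 → 3-byte char #4 = E0 BD 93.
Offset 12: leading byte 0xF4 = 11110100 → 4-byte char #5 = F4 8F B6 B9.
Offset 16: leading byte 0xE0 = 11100000 → 3-byte char #6 = E0 A4 87.
Leading byte 0xE0 = 11100000 matches 1110xxxx → 3-byte sequence.
Byte 1: 0xE0 = 11100000, payload 0000 (4 bits).
Byte 2: 0xA4 = 10100100 (10xxxxxx ✓), payload 100100.
Byte 3: 0x87 = 10000111 (10xxxxxx ✓), payload 000111.
Concatenate: 0000100100000111 = 0x907 (16 bits → U+0907).

U+0907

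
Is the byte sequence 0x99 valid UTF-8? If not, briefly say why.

Byte 0x99 = 10011001 has the form 10xxxxxx — a continuation byte — but there is no preceding leading byte.

invalid (continuation byte with no leading byte)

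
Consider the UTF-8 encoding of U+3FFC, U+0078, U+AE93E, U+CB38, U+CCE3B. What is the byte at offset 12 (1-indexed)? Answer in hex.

1-indexed offset 12 is 0-indexed offset 11.
U+3FFC → 3-byte form E3 BF BC at offsets 0–2.
U+0078 → 1-byte form 78 at offsets 3–3.
U+AE93E → 4-byte form F2 AE A4 BE at offsets 4–7.
U+CB38 → 3-byte form EC AC B8 at offsets 8–10.
U+CCE3B → 4-byte form F3 8C B8 BB at offsets 11–14.
Offset 11 falls in char 5's range; it's byte 1 of F3 8C B8 BB = 0xF3.

0xF3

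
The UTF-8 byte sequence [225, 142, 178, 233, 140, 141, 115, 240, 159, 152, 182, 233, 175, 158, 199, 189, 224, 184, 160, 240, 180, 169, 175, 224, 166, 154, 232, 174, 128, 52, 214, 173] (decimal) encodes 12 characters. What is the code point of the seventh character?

U+0E20

Offset 0: leading byte 0xE1 = 11100001 → 3-byte char #1 = E1 8E B2.
Offset 3: leading byte 0xE9 = 11101001 → 3-byte char #2 = E9 8C 8D.
Offset 6: leading byte 0x73 = 01110011 → 1-byte char #3 = 73.
Offset 7: leading byte 0xF0 = 11110000 → 4-byte char #4 = F0 9F 98 B6.
Offset 11: leading byte 0xE9 = 11101001 → 3-byte char #5 = E9 AF 9E.
Offset 14: leading byte 0xC7 = 11000111 → 2-byte char #6 = C7 BD.
Offset 16: leading byte 0xE0 = 11100000 → 3-byte char #7 = E0 B8 A0.
Leading byte 0xE0 = 11100000 matches 1110xxxx → 3-byte sequence.
Byte 1: 0xE0 = 11100000, payload 0000 (4 bits).
Byte 2: 0xB8 = 10111000 (10xxxxxx ✓), payload 111000.
Byte 3: 0xA0 = 10100000 (10xxxxxx ✓), payload 100000.
Concatenate: 0000111000100000 = 0xE20 (16 bits → U+0E20).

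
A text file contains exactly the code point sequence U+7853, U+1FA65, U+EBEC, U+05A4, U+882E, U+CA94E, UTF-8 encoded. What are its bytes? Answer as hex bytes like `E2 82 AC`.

E7 A1 93 F0 9F A9 A5 EE AF AC D6 A4 E8 A0 AE F3 8A A5 8E

U+7853: 3-byte form → E7 A1 93.
U+1FA65: 4-byte form → F0 9F A9 A5.
U+EBEC: 3-byte form → EE AF AC.
U+05A4: 2-byte form → D6 A4.
U+882E: 3-byte form → E8 A0 AE.
U+CA94E: 4-byte form → F3 8A A5 8E.
Concatenated (19 bytes): E7 A1 93 F0 9F A9 A5 EE AF AC D6 A4 E8 A0 AE F3 8A A5 8E.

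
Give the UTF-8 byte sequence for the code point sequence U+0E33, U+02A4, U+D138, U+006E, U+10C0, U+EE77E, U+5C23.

U+0E33: 3-byte form → E0 B8 B3.
U+02A4: 2-byte form → CA A4.
U+D138: 3-byte form → ED 84 B8.
U+006E: 1-byte form → 6E.
U+10C0: 3-byte form → E1 83 80.
U+EE77E: 4-byte form → F3 AE 9D BE.
U+5C23: 3-byte form → E5 B0 A3.
Concatenated (19 bytes): E0 B8 B3 CA A4 ED 84 B8 6E E1 83 80 F3 AE 9D BE E5 B0 A3.

E0 B8 B3 CA A4 ED 84 B8 6E E1 83 80 F3 AE 9D BE E5 B0 A3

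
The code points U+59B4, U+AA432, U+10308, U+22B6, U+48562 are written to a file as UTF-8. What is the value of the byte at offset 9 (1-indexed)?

0x90

1-indexed offset 9 is 0-indexed offset 8.
U+59B4 → 3-byte form E5 A6 B4 at offsets 0–2.
U+AA432 → 4-byte form F2 AA 90 B2 at offsets 3–6.
U+10308 → 4-byte form F0 90 8C 88 at offsets 7–10.
Offset 8 falls in char 3's range; it's byte 2 of F0 90 8C 88 = 0x90.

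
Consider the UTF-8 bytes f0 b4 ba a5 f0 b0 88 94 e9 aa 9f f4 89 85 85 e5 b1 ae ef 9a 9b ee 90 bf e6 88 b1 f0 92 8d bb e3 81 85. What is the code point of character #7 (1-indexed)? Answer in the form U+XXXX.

U+E43F

Offset 0: leading byte 0xF0 = 11110000 → 4-byte char #1 = F0 B4 BA A5.
Offset 4: leading byte 0xF0 = 11110000 → 4-byte char #2 = F0 B0 88 94.
Offset 8: leading byte 0xE9 = 11101001 → 3-byte char #3 = E9 AA 9F.
Offset 11: leading byte 0xF4 = 11110100 → 4-byte char #4 = F4 89 85 85.
Offset 15: leading byte 0xE5 = 11100101 → 3-byte char #5 = E5 B1 AE.
Offset 18: leading byte 0xEF = 11101111 → 3-byte char #6 = EF 9A 9B.
Offset 21: leading byte 0xEE = 11101110 → 3-byte char #7 = EE 90 BF.
Leading byte 0xEE = 11101110 matches 1110xxxx → 3-byte sequence.
Byte 1: 0xEE = 11101110, payload 1110 (4 bits).
Byte 2: 0x90 = 10010000 (10xxxxxx ✓), payload 010000.
Byte 3: 0xBF = 10111111 (10xxxxxx ✓), payload 111111.
Concatenate: 1110010000111111 = 0xE43F (16 bits → U+E43F).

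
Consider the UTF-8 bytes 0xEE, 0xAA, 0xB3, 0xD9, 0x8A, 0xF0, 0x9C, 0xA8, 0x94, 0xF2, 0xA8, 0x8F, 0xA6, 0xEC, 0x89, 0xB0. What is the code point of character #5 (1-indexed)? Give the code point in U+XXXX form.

Offset 0: leading byte 0xEE = 11101110 → 3-byte char #1 = EE AA B3.
Offset 3: leading byte 0xD9 = 11011001 → 2-byte char #2 = D9 8A.
Offset 5: leading byte 0xF0 = 11110000 → 4-byte char #3 = F0 9C A8 94.
Offset 9: leading byte 0xF2 = 11110010 → 4-byte char #4 = F2 A8 8F A6.
Offset 13: leading byte 0xEC = 11101100 → 3-byte char #5 = EC 89 B0.
Leading byte 0xEC = 11101100 matches 1110xxxx → 3-byte sequence.
Byte 1: 0xEC = 11101100, payload 1100 (4 bits).
Byte 2: 0x89 = 10001001 (10xxxxxx ✓), payload 001001.
Byte 3: 0xB0 = 10110000 (10xxxxxx ✓), payload 110000.
Concatenate: 1100001001110000 = 0xC270 (16 bits → U+C270).

U+C270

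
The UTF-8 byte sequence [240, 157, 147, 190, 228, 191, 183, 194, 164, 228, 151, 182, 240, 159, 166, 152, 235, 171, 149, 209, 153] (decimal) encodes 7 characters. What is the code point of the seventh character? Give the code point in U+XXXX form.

U+0459

Offset 0: leading byte 0xF0 = 11110000 → 4-byte char #1 = F0 9D 93 BE.
Offset 4: leading byte 0xE4 = 11100100 → 3-byte char #2 = E4 BF B7.
Offset 7: leading byte 0xC2 = 11000010 → 2-byte char #3 = C2 A4.
Offset 9: leading byte 0xE4 = 11100100 → 3-byte char #4 = E4 97 B6.
Offset 12: leading byte 0xF0 = 11110000 → 4-byte char #5 = F0 9F A6 98.
Offset 16: leading byte 0xEB = 11101011 → 3-byte char #6 = EB AB 95.
Offset 19: leading byte 0xD1 = 11010001 → 2-byte char #7 = D1 99.
Leading byte 0xD1 = 11010001 matches 110xxxxx → 2-byte sequence.
Byte 1: 0xD1 = 11010001, payload 10001 (5 bits).
Byte 2: 0x99 = 10011001 (10xxxxxx ✓), payload 011001.
Concatenate: 10001011001 = 0x459 (11 bits → U+0459).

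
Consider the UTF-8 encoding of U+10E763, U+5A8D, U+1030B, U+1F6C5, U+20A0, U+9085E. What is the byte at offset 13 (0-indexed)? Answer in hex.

U+10E763 → 4-byte form F4 8E 9D A3 at offsets 0–3.
U+5A8D → 3-byte form E5 AA 8D at offsets 4–6.
U+1030B → 4-byte form F0 90 8C 8B at offsets 7–10.
U+1F6C5 → 4-byte form F0 9F 9B 85 at offsets 11–14.
Offset 13 falls in char 4's range; it's byte 3 of F0 9F 9B 85 = 0x9B.

0x9B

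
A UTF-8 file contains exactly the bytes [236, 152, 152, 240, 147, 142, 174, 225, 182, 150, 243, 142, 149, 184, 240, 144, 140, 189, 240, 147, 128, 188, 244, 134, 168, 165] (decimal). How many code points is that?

Byte at offset 0: 0xEC = 11101100 → 3-byte char (#1). Advance 3.
Byte at offset 3: 0xF0 = 11110000 → 4-byte char (#2). Advance 4.
Byte at offset 7: 0xE1 = 11100001 → 3-byte char (#3). Advance 3.
Byte at offset 10: 0xF3 = 11110011 → 4-byte char (#4). Advance 4.
Byte at offset 14: 0xF0 = 11110000 → 4-byte char (#5). Advance 4.
Byte at offset 18: 0xF0 = 11110000 → 4-byte char (#6). Advance 4.
Byte at offset 22: 0xF4 = 11110100 → 4-byte char (#7). Advance 4.
Reached end at offset 26 after 7 code points.

7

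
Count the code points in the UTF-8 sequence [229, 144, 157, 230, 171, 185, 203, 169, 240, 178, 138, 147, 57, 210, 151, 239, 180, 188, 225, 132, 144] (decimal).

8

Byte at offset 0: 0xE5 = 11100101 → 3-byte char (#1). Advance 3.
Byte at offset 3: 0xE6 = 11100110 → 3-byte char (#2). Advance 3.
Byte at offset 6: 0xCB = 11001011 → 2-byte char (#3). Advance 2.
Byte at offset 8: 0xF0 = 11110000 → 4-byte char (#4). Advance 4.
Byte at offset 12: 0x39 = 00111001 → 1-byte char (#5). Advance 1.
Byte at offset 13: 0xD2 = 11010010 → 2-byte char (#6). Advance 2.
Byte at offset 15: 0xEF = 11101111 → 3-byte char (#7). Advance 3.
Byte at offset 18: 0xE1 = 11100001 → 3-byte char (#8). Advance 3.
Reached end at offset 21 after 8 code points.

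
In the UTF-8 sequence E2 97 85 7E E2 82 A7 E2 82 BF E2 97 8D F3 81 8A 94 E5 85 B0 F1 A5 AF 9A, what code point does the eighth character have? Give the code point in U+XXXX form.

U+65BDA

Offset 0: leading byte 0xE2 = 11100010 → 3-byte char #1 = E2 97 85.
Offset 3: leading byte 0x7E = 01111110 → 1-byte char #2 = 7E.
Offset 4: leading byte 0xE2 = 11100010 → 3-byte char #3 = E2 82 A7.
Offset 7: leading byte 0xE2 = 11100010 → 3-byte char #4 = E2 82 BF.
Offset 10: leading byte 0xE2 = 11100010 → 3-byte char #5 = E2 97 8D.
Offset 13: leading byte 0xF3 = 11110011 → 4-byte char #6 = F3 81 8A 94.
Offset 17: leading byte 0xE5 = 11100101 → 3-byte char #7 = E5 85 B0.
Offset 20: leading byte 0xF1 = 11110001 → 4-byte char #8 = F1 A5 AF 9A.
Leading byte 0xF1 = 11110001 matches 11110xxx → 4-byte sequence.
Byte 1: 0xF1 = 11110001, payload 001 (3 bits).
Byte 2: 0xA5 = 10100101 (10xxxxxx ✓), payload 100101.
Byte 3: 0xAF = 10101111 (10xxxxxx ✓), payload 101111.
Byte 4: 0x9A = 10011010 (10xxxxxx ✓), payload 011010.
Concatenate: 001100101101111011010 = 0x65BDA (21 bits → U+65BDA).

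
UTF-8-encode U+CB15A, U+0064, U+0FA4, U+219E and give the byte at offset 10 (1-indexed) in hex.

1-indexed offset 10 is 0-indexed offset 9.
U+CB15A → 4-byte form F3 8B 85 9A at offsets 0–3.
U+0064 → 1-byte form 64 at offsets 4–4.
U+0FA4 → 3-byte form E0 BE A4 at offsets 5–7.
U+219E → 3-byte form E2 86 9E at offsets 8–10.
Offset 9 falls in char 4's range; it's byte 2 of E2 86 9E = 0x86.

0x86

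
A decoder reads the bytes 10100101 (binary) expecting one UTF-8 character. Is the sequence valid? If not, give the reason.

Byte 0xA5 = 10100101 has the form 10xxxxxx — a continuation byte — but there is no preceding leading byte.

invalid (continuation byte with no leading byte)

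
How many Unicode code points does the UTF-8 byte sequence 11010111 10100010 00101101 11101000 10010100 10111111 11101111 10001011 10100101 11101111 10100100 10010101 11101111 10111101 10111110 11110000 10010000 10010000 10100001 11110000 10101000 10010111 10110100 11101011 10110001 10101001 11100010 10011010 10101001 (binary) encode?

Byte at offset 0: 0xD7 = 11010111 → 2-byte char (#1). Advance 2.
Byte at offset 2: 0x2D = 00101101 → 1-byte char (#2). Advance 1.
Byte at offset 3: 0xE8 = 11101000 → 3-byte char (#3). Advance 3.
Byte at offset 6: 0xEF = 11101111 → 3-byte char (#4). Advance 3.
Byte at offset 9: 0xEF = 11101111 → 3-byte char (#5). Advance 3.
Byte at offset 12: 0xEF = 11101111 → 3-byte char (#6). Advance 3.
Byte at offset 15: 0xF0 = 11110000 → 4-byte char (#7). Advance 4.
Byte at offset 19: 0xF0 = 11110000 → 4-byte char (#8). Advance 4.
Byte at offset 23: 0xEB = 11101011 → 3-byte char (#9). Advance 3.
Byte at offset 26: 0xE2 = 11100010 → 3-byte char (#10). Advance 3.
Reached end at offset 29 after 10 code points.

10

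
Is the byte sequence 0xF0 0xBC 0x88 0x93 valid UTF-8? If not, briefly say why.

valid

Leading byte 0xF0 = 11110000 → 4-byte form.
Continuation bytes 0xBC=10111100, 0x88=10001000, 0x93=10010011 all match 10xxxxxx.
Decoded value 0x3C213 is ≥ 0x10000 (shortest form) and not a surrogate.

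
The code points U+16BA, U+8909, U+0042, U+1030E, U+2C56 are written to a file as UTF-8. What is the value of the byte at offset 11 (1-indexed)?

1-indexed offset 11 is 0-indexed offset 10.
U+16BA → 3-byte form E1 9A BA at offsets 0–2.
U+8909 → 3-byte form E8 A4 89 at offsets 3–5.
U+0042 → 1-byte form 42 at offsets 6–6.
U+1030E → 4-byte form F0 90 8C 8E at offsets 7–10.
Offset 10 falls in char 4's range; it's byte 4 of F0 90 8C 8E = 0x8E.

0x8E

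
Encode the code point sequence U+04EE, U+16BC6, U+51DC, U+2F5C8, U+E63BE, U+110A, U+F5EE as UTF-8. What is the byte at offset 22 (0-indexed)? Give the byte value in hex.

U+04EE → 2-byte form D3 AE at offsets 0–1.
U+16BC6 → 4-byte form F0 96 AF 86 at offsets 2–5.
U+51DC → 3-byte form E5 87 9C at offsets 6–8.
U+2F5C8 → 4-byte form F0 AF 97 88 at offsets 9–12.
U+E63BE → 4-byte form F3 A6 8E BE at offsets 13–16.
U+110A → 3-byte form E1 84 8A at offsets 17–19.
U+F5EE → 3-byte form EF 97 AE at offsets 20–22.
Offset 22 falls in char 7's range; it's byte 3 of EF 97 AE = 0xAE.

0xAE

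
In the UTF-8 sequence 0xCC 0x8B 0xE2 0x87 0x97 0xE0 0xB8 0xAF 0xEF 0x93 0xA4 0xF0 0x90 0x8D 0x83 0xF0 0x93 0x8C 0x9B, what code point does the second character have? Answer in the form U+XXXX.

U+21D7

Offset 0: leading byte 0xCC = 11001100 → 2-byte char #1 = CC 8B.
Offset 2: leading byte 0xE2 = 11100010 → 3-byte char #2 = E2 87 97.
Leading byte 0xE2 = 11100010 matches 1110xxxx → 3-byte sequence.
Byte 1: 0xE2 = 11100010, payload 0010 (4 bits).
Byte 2: 0x87 = 10000111 (10xxxxxx ✓), payload 000111.
Byte 3: 0x97 = 10010111 (10xxxxxx ✓), payload 010111.
Concatenate: 0010000111010111 = 0x21D7 (16 bits → U+21D7).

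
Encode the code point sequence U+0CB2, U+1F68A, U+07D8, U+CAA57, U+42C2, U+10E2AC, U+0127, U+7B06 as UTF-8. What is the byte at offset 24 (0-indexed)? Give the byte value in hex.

0x86

U+0CB2 → 3-byte form E0 B2 B2 at offsets 0–2.
U+1F68A → 4-byte form F0 9F 9A 8A at offsets 3–6.
U+07D8 → 2-byte form DF 98 at offsets 7–8.
U+CAA57 → 4-byte form F3 8A A9 97 at offsets 9–12.
U+42C2 → 3-byte form E4 8B 82 at offsets 13–15.
U+10E2AC → 4-byte form F4 8E 8A AC at offsets 16–19.
U+0127 → 2-byte form C4 A7 at offsets 20–21.
U+7B06 → 3-byte form E7 AC 86 at offsets 22–24.
Offset 24 falls in char 8's range; it's byte 3 of E7 AC 86 = 0x86.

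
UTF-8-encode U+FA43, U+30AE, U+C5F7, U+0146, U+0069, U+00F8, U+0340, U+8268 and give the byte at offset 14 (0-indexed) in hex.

0xCD

U+FA43 → 3-byte form EF A9 83 at offsets 0–2.
U+30AE → 3-byte form E3 82 AE at offsets 3–5.
U+C5F7 → 3-byte form EC 97 B7 at offsets 6–8.
U+0146 → 2-byte form C5 86 at offsets 9–10.
U+0069 → 1-byte form 69 at offsets 11–11.
U+00F8 → 2-byte form C3 B8 at offsets 12–13.
U+0340 → 2-byte form CD 80 at offsets 14–15.
Offset 14 falls in char 7's range; it's byte 1 of CD 80 = 0xCD.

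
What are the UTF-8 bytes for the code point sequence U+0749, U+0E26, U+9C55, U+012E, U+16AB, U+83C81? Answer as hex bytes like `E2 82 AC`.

U+0749: 2-byte form → DD 89.
U+0E26: 3-byte form → E0 B8 A6.
U+9C55: 3-byte form → E9 B1 95.
U+012E: 2-byte form → C4 AE.
U+16AB: 3-byte form → E1 9A AB.
U+83C81: 4-byte form → F2 83 B2 81.
Concatenated (17 bytes): DD 89 E0 B8 A6 E9 B1 95 C4 AE E1 9A AB F2 83 B2 81.

DD 89 E0 B8 A6 E9 B1 95 C4 AE E1 9A AB F2 83 B2 81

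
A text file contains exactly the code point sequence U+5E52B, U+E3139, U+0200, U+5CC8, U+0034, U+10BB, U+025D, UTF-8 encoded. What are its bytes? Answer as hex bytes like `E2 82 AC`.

U+5E52B: 4-byte form → F1 9E 94 AB.
U+E3139: 4-byte form → F3 A3 84 B9.
U+0200: 2-byte form → C8 80.
U+5CC8: 3-byte form → E5 B3 88.
U+0034: 1-byte form → 34.
U+10BB: 3-byte form → E1 82 BB.
U+025D: 2-byte form → C9 9D.
Concatenated (19 bytes): F1 9E 94 AB F3 A3 84 B9 C8 80 E5 B3 88 34 E1 82 BB C9 9D.

F1 9E 94 AB F3 A3 84 B9 C8 80 E5 B3 88 34 E1 82 BB C9 9D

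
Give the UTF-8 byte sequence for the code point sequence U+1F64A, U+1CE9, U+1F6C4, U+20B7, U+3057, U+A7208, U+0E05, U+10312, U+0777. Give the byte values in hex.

U+1F64A: 4-byte form → F0 9F 99 8A.
U+1CE9: 3-byte form → E1 B3 A9.
U+1F6C4: 4-byte form → F0 9F 9B 84.
U+20B7: 3-byte form → E2 82 B7.
U+3057: 3-byte form → E3 81 97.
U+A7208: 4-byte form → F2 A7 88 88.
U+0E05: 3-byte form → E0 B8 85.
U+10312: 4-byte form → F0 90 8C 92.
U+0777: 2-byte form → DD B7.
Concatenated (30 bytes): F0 9F 99 8A E1 B3 A9 F0 9F 9B 84 E2 82 B7 E3 81 97 F2 A7 88 88 E0 B8 85 F0 90 8C 92 DD B7.

F0 9F 99 8A E1 B3 A9 F0 9F 9B 84 E2 82 B7 E3 81 97 F2 A7 88 88 E0 B8 85 F0 90 8C 92 DD B7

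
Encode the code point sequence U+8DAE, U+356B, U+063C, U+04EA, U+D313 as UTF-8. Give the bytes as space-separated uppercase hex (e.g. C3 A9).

U+8DAE: 3-byte form → E8 B6 AE.
U+356B: 3-byte form → E3 95 AB.
U+063C: 2-byte form → D8 BC.
U+04EA: 2-byte form → D3 AA.
U+D313: 3-byte form → ED 8C 93.
Concatenated (13 bytes): E8 B6 AE E3 95 AB D8 BC D3 AA ED 8C 93.

E8 B6 AE E3 95 AB D8 BC D3 AA ED 8C 93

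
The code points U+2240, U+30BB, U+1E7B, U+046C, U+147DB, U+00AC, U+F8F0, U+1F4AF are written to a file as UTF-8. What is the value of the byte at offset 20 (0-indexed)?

0xF0

U+2240 → 3-byte form E2 89 80 at offsets 0–2.
U+30BB → 3-byte form E3 82 BB at offsets 3–5.
U+1E7B → 3-byte form E1 B9 BB at offsets 6–8.
U+046C → 2-byte form D1 AC at offsets 9–10.
U+147DB → 4-byte form F0 94 9F 9B at offsets 11–14.
U+00AC → 2-byte form C2 AC at offsets 15–16.
U+F8F0 → 3-byte form EF A3 B0 at offsets 17–19.
U+1F4AF → 4-byte form F0 9F 92 AF at offsets 20–23.
Offset 20 falls in char 8's range; it's byte 1 of F0 9F 92 AF = 0xF0.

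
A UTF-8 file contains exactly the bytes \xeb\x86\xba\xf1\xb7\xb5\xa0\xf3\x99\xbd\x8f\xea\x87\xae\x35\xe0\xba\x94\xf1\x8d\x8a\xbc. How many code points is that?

Byte at offset 0: 0xEB = 11101011 → 3-byte char (#1). Advance 3.
Byte at offset 3: 0xF1 = 11110001 → 4-byte char (#2). Advance 4.
Byte at offset 7: 0xF3 = 11110011 → 4-byte char (#3). Advance 4.
Byte at offset 11: 0xEA = 11101010 → 3-byte char (#4). Advance 3.
Byte at offset 14: 0x35 = 00110101 → 1-byte char (#5). Advance 1.
Byte at offset 15: 0xE0 = 11100000 → 3-byte char (#6). Advance 3.
Byte at offset 18: 0xF1 = 11110001 → 4-byte char (#7). Advance 4.
Reached end at offset 22 after 7 code points.

7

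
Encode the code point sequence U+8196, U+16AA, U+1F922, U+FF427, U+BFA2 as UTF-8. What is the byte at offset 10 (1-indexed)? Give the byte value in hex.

1-indexed offset 10 is 0-indexed offset 9.
U+8196 → 3-byte form E8 86 96 at offsets 0–2.
U+16AA → 3-byte form E1 9A AA at offsets 3–5.
U+1F922 → 4-byte form F0 9F A4 A2 at offsets 6–9.
Offset 9 falls in char 3's range; it's byte 4 of F0 9F A4 A2 = 0xA2.

0xA2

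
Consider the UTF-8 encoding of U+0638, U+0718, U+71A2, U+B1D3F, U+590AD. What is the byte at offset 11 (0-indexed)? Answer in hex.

U+0638 → 2-byte form D8 B8 at offsets 0–1.
U+0718 → 2-byte form DC 98 at offsets 2–3.
U+71A2 → 3-byte form E7 86 A2 at offsets 4–6.
U+B1D3F → 4-byte form F2 B1 B4 BF at offsets 7–10.
U+590AD → 4-byte form F1 99 82 AD at offsets 11–14.
Offset 11 falls in char 5's range; it's byte 1 of F1 99 82 AD = 0xF1.

0xF1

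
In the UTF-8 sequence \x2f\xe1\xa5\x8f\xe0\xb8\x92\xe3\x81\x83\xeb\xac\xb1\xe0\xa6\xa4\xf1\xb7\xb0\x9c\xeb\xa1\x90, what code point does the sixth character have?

Offset 0: leading byte 0x2F = 00101111 → 1-byte char #1 = 2F.
Offset 1: leading byte 0xE1 = 11100001 → 3-byte char #2 = E1 A5 8F.
Offset 4: leading byte 0xE0 = 11100000 → 3-byte char #3 = E0 B8 92.
Offset 7: leading byte 0xE3 = 11100011 → 3-byte char #4 = E3 81 83.
Offset 10: leading byte 0xEB = 11101011 → 3-byte char #5 = EB AC B1.
Offset 13: leading byte 0xE0 = 11100000 → 3-byte char #6 = E0 A6 A4.
Leading byte 0xE0 = 11100000 matches 1110xxxx → 3-byte sequence.
Byte 1: 0xE0 = 11100000, payload 0000 (4 bits).
Byte 2: 0xA6 = 10100110 (10xxxxxx ✓), payload 100110.
Byte 3: 0xA4 = 10100100 (10xxxxxx ✓), payload 100100.
Concatenate: 0000100110100100 = 0x9A4 (16 bits → U+09A4).

U+09A4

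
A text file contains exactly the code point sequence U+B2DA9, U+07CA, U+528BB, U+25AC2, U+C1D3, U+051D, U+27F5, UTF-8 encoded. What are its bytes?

U+B2DA9: 4-byte form → F2 B2 B6 A9.
U+07CA: 2-byte form → DF 8A.
U+528BB: 4-byte form → F1 92 A2 BB.
U+25AC2: 4-byte form → F0 A5 AB 82.
U+C1D3: 3-byte form → EC 87 93.
U+051D: 2-byte form → D4 9D.
U+27F5: 3-byte form → E2 9F B5.
Concatenated (22 bytes): F2 B2 B6 A9 DF 8A F1 92 A2 BB F0 A5 AB 82 EC 87 93 D4 9D E2 9F B5.

F2 B2 B6 A9 DF 8A F1 92 A2 BB F0 A5 AB 82 EC 87 93 D4 9D E2 9F B5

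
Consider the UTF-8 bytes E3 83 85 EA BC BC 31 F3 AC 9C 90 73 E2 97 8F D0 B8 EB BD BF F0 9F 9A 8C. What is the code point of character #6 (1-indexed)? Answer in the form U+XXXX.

Offset 0: leading byte 0xE3 = 11100011 → 3-byte char #1 = E3 83 85.
Offset 3: leading byte 0xEA = 11101010 → 3-byte char #2 = EA BC BC.
Offset 6: leading byte 0x31 = 00110001 → 1-byte char #3 = 31.
Offset 7: leading byte 0xF3 = 11110011 → 4-byte char #4 = F3 AC 9C 90.
Offset 11: leading byte 0x73 = 01110011 → 1-byte char #5 = 73.
Offset 12: leading byte 0xE2 = 11100010 → 3-byte char #6 = E2 97 8F.
Leading byte 0xE2 = 11100010 matches 1110xxxx → 3-byte sequence.
Byte 1: 0xE2 = 11100010, payload 0010 (4 bits).
Byte 2: 0x97 = 10010111 (10xxxxxx ✓), payload 010111.
Byte 3: 0x8F = 10001111 (10xxxxxx ✓), payload 001111.
Concatenate: 0010010111001111 = 0x25CF (16 bits → U+25CF).

U+25CF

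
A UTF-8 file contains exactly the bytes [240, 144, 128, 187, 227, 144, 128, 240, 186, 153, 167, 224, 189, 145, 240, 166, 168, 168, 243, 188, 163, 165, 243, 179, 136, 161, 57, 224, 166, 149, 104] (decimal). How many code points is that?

Byte at offset 0: 0xF0 = 11110000 → 4-byte char (#1). Advance 4.
Byte at offset 4: 0xE3 = 11100011 → 3-byte char (#2). Advance 3.
Byte at offset 7: 0xF0 = 11110000 → 4-byte char (#3). Advance 4.
Byte at offset 11: 0xE0 = 11100000 → 3-byte char (#4). Advance 3.
Byte at offset 14: 0xF0 = 11110000 → 4-byte char (#5). Advance 4.
Byte at offset 18: 0xF3 = 11110011 → 4-byte char (#6). Advance 4.
Byte at offset 22: 0xF3 = 11110011 → 4-byte char (#7). Advance 4.
Byte at offset 26: 0x39 = 00111001 → 1-byte char (#8). Advance 1.
Byte at offset 27: 0xE0 = 11100000 → 3-byte char (#9). Advance 3.
Byte at offset 30: 0x68 = 01101000 → 1-byte char (#10). Advance 1.
Reached end at offset 31 after 10 code points.

10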